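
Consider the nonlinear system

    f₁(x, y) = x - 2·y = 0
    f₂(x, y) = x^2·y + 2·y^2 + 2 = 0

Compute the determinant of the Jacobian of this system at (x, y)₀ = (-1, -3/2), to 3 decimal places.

1.000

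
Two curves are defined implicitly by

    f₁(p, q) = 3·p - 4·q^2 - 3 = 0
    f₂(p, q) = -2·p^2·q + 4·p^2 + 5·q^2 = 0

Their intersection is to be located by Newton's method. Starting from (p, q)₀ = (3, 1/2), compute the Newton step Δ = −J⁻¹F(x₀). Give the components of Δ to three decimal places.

(-1.455, 0.159)

At (3, 1/2): F = (5.000, 28.250).
Jacobian J = [[3, -8·q], [-4·p·q + 8·p, -2·p^2 + 10·q]].
At the point, J = [[3.000, -4.000], [18.000, -13.000]] (det J = 33.000).
Solving J·Δ = −F gives Δ = (-1.455, 0.159).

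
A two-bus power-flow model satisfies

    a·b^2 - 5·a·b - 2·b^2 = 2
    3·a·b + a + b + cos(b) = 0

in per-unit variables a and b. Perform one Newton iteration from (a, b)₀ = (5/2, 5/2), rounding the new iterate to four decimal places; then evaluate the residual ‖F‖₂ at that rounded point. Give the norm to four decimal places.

7.8374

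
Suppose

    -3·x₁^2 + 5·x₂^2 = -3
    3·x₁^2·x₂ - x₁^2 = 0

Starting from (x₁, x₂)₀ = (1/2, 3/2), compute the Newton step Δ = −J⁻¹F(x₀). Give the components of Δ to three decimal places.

At (1/2, 3/2): F = (13.500, 0.875).
Jacobian J = [[-6·x₁, 10·x₂], [6·x₁·x₂ - 2·x₁, 3·x₁^2]].
At the point, J = [[-3.000, 15.000], [3.500, 0.750]] (det J = -54.750).
Solving J·Δ = −F gives Δ = (-0.055, -0.911).

(-0.055, -0.911)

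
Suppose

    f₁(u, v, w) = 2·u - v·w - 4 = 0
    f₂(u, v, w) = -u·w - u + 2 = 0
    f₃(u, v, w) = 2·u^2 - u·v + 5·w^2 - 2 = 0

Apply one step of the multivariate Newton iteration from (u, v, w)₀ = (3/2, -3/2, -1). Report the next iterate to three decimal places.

At (3/2, -3/2, -1): F = (-2.500, 2.000, 9.750).
Jacobian J = [[2, -w, -v], [-w - 1, 0, -u], [4·u - v, -u, 10·w]].
At the point, J = [[2.000, 1.000, 1.500], [0.000, 0.000, -1.500], [7.500, -1.500, -10.000]] (det J = -15.750).
Solving J·Δ = −F gives Δ = (0.413, -0.325, 1.333).
Then the next iterate is (u, v, w)₁ = (1.913, -1.825, 0.333).

(1.913, -1.825, 0.333)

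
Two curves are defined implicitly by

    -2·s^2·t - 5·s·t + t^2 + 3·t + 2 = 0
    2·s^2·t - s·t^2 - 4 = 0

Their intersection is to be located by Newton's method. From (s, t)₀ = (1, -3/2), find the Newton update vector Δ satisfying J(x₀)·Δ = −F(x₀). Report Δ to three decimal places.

(1.385, 4.135)

At (1, -3/2): F = (10.250, -9.250).
Jacobian J = [[-4·s·t - 5·t, -2·s^2 - 5·s + 2·t + 3], [4·s·t - t^2, 2·s^2 - 2·s·t]].
At the point, J = [[13.500, -7.000], [-8.250, 5.000]] (det J = 9.750).
Solving J·Δ = −F gives Δ = (1.385, 4.135).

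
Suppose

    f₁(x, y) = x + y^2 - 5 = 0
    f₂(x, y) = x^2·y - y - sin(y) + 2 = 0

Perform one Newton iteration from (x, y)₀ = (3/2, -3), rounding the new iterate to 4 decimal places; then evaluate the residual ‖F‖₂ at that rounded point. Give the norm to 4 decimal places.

At (3/2, -3): F = (5.5000, -1.608880).
Jacobian J = [[1, 2·y], [2·x·y, x^2 - cos(y) - 1]].
At the point, J = [[1.0000, -6.0000], [-9.0000, 2.239992]] (det J = -51.760008).
Solving J·Δ = −F gives Δ = (0.0515, 0.9253).
Then the next iterate is (x, y)₁ = (1.5515, -2.0747).
Re-evaluating at (1.5515, -2.0747): F = (0.855880, -0.043714), so ‖F‖₂ = 0.8570.

0.8570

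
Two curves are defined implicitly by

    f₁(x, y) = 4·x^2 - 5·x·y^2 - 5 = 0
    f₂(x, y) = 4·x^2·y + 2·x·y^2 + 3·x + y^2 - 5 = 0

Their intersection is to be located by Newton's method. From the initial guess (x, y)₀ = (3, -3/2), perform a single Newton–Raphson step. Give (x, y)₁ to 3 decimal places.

(1.982, -1.151)

At (3, -3/2): F = (-2.750, -34.250).
Jacobian J = [[8·x - 5·y^2, -10·x·y], [8·x·y + 2·y^2 + 3, 4·x^2 + 4·x·y + 2·y]].
At the point, J = [[12.750, 45.000], [-28.500, 15.000]] (det J = 1473.750).
Solving J·Δ = −F gives Δ = (-1.018, 0.349).
Then the next iterate is (x, y)₁ = (1.982, -1.151).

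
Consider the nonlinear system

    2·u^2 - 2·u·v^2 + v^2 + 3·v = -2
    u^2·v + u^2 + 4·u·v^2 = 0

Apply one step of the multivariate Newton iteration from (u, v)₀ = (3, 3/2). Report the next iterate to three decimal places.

(1.097, 1.415)

At (3, 3/2): F = (13.250, 49.500).
Jacobian J = [[4·u - 2·v^2, -4·u·v + 2·v + 3], [2·u·v + 2·u + 4·v^2, u^2 + 8·u·v]].
At the point, J = [[7.500, -12.000], [24.000, 45.000]] (det J = 625.500).
Solving J·Δ = −F gives Δ = (-1.903, -0.085).
Then the next iterate is (u, v)₁ = (1.097, 1.415).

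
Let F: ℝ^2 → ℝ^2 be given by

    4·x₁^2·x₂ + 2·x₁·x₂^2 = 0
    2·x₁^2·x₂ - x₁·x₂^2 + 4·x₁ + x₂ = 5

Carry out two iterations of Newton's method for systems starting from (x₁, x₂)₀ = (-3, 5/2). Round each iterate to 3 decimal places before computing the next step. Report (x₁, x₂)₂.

(-1.317, 1.880)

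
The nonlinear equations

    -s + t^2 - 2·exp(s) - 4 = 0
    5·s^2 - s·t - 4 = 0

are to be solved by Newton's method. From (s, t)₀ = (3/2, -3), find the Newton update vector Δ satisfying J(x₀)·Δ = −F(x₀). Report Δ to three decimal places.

(-0.640, 0.152)

At (3/2, -3): F = (-5.46338, 11.750).
Jacobian J = [[-2·exp(s) - 1, 2·t], [10·s - t, -s]].
At the point, J = [[-9.96338, -6.000], [18.000, -1.500]] (det J = 122.94507).
Solving J·Δ = −F gives Δ = (-0.640, 0.152).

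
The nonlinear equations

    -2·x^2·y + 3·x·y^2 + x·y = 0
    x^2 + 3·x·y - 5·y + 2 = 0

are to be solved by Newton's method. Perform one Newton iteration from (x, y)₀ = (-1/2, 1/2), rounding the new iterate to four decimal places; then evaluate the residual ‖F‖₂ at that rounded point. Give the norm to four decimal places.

0.2528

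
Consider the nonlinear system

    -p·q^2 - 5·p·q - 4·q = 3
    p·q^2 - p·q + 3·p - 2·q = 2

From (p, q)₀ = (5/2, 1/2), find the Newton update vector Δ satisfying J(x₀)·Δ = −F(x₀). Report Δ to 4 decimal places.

(-1.6861, -0.3810)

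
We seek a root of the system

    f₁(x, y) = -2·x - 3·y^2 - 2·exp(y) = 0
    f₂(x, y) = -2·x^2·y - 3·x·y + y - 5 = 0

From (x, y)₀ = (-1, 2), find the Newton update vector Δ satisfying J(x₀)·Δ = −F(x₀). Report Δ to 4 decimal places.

(1.5404, -1.0404)

At (-1, 2): F = (-24.778112, -1.0000).
Jacobian J = [[-2, -6·y - 2·exp(y)], [-4·x·y - 3·y, -2·x^2 - 3·x + 1]].
At the point, J = [[-2.0000, -26.778112], [2.0000, 2.0000]] (det J = 49.556224).
Solving J·Δ = −F gives Δ = (1.5404, -1.0404).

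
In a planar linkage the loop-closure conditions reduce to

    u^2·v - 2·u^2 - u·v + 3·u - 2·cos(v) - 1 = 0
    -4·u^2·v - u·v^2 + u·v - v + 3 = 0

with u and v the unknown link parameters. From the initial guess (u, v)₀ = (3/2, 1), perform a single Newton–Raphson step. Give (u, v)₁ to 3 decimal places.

(0.705, 1.220)

At (3/2, 1): F = (-1.33060, -7.000).
Jacobian J = [[2·u·v - 4·u - v + 3, u^2 - u + 2·sin(v)], [-8·u·v - v^2 + v, -4·u^2 - 2·u·v + u - 1]].
At the point, J = [[-1.000, 2.43294], [-12.000, -11.500]] (det J = 40.69530).
Solving J·Δ = −F gives Δ = (-0.795, 0.220).
Then the next iterate is (u, v)₁ = (0.705, 1.220).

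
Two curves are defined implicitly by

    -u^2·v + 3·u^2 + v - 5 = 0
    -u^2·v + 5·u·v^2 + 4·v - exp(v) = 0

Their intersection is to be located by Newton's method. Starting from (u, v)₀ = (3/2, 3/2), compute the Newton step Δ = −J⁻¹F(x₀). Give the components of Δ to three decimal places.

At (3/2, 3/2): F = (-0.125, 15.01831).
Jacobian J = [[-2·u·v + 6·u, -u^2 + 1], [-2·u·v + 5·v^2, -u^2 + 10·u·v - exp(v) + 4]].
At the point, J = [[4.500, -1.250], [6.750, 19.76831]] (det J = 97.39490).
Solving J·Δ = −F gives Δ = (-0.167, -0.703).

(-0.167, -0.703)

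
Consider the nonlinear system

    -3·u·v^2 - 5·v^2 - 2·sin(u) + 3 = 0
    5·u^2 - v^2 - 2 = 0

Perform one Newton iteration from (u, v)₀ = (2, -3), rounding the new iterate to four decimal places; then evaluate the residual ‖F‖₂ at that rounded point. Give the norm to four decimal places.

At (2, -3): F = (-97.818595, 9.0000).
Jacobian J = [[-3·v^2 - 2·cos(u), -6·u·v - 10·v], [10·u, -2·v]].
At the point, J = [[-26.167706, 66.0000], [20.0000, 6.0000]] (det J = -1477.006238).
Solving J·Δ = −F gives Δ = (-0.7995, 1.1651).
Then the next iterate is (u, v)₁ = (1.2005, -1.8349).
Re-evaluating at (1.2005, -1.8349): F = (-27.824469, 1.839143), so ‖F‖₂ = 27.8852.

27.8852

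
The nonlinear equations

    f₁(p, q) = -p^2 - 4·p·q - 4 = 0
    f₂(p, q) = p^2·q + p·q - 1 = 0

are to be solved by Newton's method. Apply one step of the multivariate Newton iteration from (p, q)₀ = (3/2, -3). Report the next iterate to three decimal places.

At (3/2, -3): F = (11.750, -12.250).
Jacobian J = [[-2·p - 4·q, -4·p], [2·p·q + q, p^2 + p]].
At the point, J = [[9.000, -6.000], [-12.000, 3.750]] (det J = -38.250).
Solving J·Δ = −F gives Δ = (-0.770, 0.804).
Then the next iterate is (p, q)₁ = (0.730, -2.196).

(0.730, -2.196)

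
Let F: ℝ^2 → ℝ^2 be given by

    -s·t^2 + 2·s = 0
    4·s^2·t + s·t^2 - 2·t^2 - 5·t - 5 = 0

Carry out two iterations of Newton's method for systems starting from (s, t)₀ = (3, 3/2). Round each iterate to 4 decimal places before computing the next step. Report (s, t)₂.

At (3, 3/2): F = (-0.7500, 43.7500).
Jacobian J = [[-t^2 + 2, -2·s·t], [8·s·t + t^2, 4·s^2 + 2·s·t - 4·t - 5]].
At the point, J = [[-0.2500, -9.0000], [38.2500, 34.0000]] (det J = 335.7500).
Solving J·Δ = −F gives Δ = (-1.0968, -0.0529).
Then the next iterate is (s, t)₁ = (1.9032, 1.4471).
Round to (1.9032, 1.4471) and repeat: F = (-0.179088, 8.528361), J = [[-0.094098, -5.508241], [24.127064, 9.208522]].
Δ = (-0.3433, -0.0266), so (s, t)₂ = (1.5599, 1.4205).

(1.5599, 1.4205)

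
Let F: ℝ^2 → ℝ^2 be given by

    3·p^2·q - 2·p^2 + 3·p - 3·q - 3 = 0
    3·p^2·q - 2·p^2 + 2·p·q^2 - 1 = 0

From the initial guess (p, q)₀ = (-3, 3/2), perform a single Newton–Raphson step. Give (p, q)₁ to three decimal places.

At (-3, 3/2): F = (6.000, 8.000).
Jacobian J = [[6·p·q - 4·p + 3, 3·p^2 - 3], [6·p·q - 4·p + 2·q^2, 3·p^2 + 4·p·q]].
At the point, J = [[-12.000, 24.000], [-10.500, 9.000]] (det J = 144.000).
Solving J·Δ = −F gives Δ = (0.958, 0.229).
Then the next iterate is (p, q)₁ = (-2.042, 1.729).

(-2.042, 1.729)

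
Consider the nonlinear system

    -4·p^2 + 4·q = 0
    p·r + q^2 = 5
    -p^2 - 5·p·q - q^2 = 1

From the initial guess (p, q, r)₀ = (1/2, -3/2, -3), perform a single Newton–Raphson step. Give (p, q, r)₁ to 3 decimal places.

At (1/2, -3/2, -3): F = (-7.000, -4.250, 0.250).
Jacobian J = [[-8·p, 4, 0], [r, 2·q, p], [-2·p - 5·q, -5·p - 2·q, 0]].
At the point, J = [[-4.000, 4.000, 0.000], [-3.000, -3.000, 0.500], [6.500, 0.500, 0.000]] (det J = 14.000).
Solving J·Δ = −F gives Δ = (-0.161, 1.589, 17.071).
Then the next iterate is (p, q, r)₁ = (0.339, 0.089, 14.071).

(0.339, 0.089, 14.071)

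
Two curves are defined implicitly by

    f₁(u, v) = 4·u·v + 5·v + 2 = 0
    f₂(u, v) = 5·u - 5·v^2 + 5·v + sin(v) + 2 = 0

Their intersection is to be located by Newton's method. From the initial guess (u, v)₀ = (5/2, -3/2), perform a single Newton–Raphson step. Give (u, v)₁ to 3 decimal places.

At (5/2, -3/2): F = (-20.500, -5.24749).
Jacobian J = [[4·v, 4·u + 5], [5, -10·v + cos(v) + 5]].
At the point, J = [[-6.000, 15.000], [5.000, 20.07074]] (det J = -195.42442).
Solving J·Δ = −F gives Δ = (-1.703, 0.686).
Then the next iterate is (u, v)₁ = (0.797, -0.814).

(0.797, -0.814)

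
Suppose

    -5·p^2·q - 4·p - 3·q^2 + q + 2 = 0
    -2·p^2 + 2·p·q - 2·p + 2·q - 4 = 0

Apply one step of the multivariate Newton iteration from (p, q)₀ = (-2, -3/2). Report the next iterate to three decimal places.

(-0.842, -2.263)

At (-2, -3/2): F = (31.750, -5.000).
Jacobian J = [[-10·p·q - 4, -5·p^2 - 6·q + 1], [-4·p + 2·q - 2, 2·p + 2]].
At the point, J = [[-34.000, -10.000], [3.000, -2.000]] (det J = 98.000).
Solving J·Δ = −F gives Δ = (1.158, -0.763).
Then the next iterate is (p, q)₁ = (-0.842, -2.263).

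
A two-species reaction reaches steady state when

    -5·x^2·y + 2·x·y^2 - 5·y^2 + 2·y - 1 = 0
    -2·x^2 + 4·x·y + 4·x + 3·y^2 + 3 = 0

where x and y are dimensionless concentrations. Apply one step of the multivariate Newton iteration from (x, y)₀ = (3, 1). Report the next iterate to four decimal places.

(2.5778, 0.2395)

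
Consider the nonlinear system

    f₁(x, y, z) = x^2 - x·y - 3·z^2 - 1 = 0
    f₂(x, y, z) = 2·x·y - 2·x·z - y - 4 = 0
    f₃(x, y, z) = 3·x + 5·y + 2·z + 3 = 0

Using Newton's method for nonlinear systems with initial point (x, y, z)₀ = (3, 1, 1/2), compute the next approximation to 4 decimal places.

(0.3034, -0.2517, -1.3259)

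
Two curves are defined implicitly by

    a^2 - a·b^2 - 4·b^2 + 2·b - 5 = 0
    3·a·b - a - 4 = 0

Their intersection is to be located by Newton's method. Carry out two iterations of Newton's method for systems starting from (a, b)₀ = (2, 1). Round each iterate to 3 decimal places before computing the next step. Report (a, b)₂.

(2.794, 0.811)

At (2, 1): F = (-5.000, 0.000).
Jacobian J = [[2·a - b^2, -2·a·b - 8·b + 2], [3·b - 1, 3·a]].
At the point, J = [[3.000, -10.000], [2.000, 6.000]] (det J = 38.000).
Solving J·Δ = −F gives Δ = (0.789, -0.263).
Then the next iterate is (a, b)₁ = (2.789, 0.737).
Round to (2.789, 0.737) and repeat: F = (0.56495, -0.62252), J = [[5.03483, -8.00699], [1.211, 8.367]].
Δ = (0.005, 0.074), so (a, b)₂ = (2.794, 0.811).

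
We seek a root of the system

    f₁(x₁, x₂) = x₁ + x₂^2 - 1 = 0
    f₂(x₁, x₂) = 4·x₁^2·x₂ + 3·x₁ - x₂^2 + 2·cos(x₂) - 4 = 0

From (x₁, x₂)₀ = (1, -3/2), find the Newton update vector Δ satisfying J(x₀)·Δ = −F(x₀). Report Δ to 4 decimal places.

At (1, -3/2): F = (2.2500, -9.108526).
Jacobian J = [[1, 2·x₂], [8·x₁·x₂ + 3, 4·x₁^2 - 2·x₂ - 2·sin(x₂)]].
At the point, J = [[1.0000, -3.0000], [-9.0000, 8.994990]] (det J = -18.005010).
Solving J·Δ = −F gives Δ = (-0.3936, 0.6188).

(-0.3936, 0.6188)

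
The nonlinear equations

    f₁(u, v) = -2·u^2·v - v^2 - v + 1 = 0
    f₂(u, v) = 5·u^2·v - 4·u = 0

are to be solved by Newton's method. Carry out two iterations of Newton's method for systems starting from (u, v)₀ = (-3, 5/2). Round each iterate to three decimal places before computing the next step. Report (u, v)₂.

At (-3, 5/2): F = (-52.750, 124.500).
Jacobian J = [[-4·u·v, -2·u^2 - 2·v - 1], [10·u·v - 4, 5·u^2]].
At the point, J = [[30.000, -24.000], [-79.000, 45.000]] (det J = -546.000).
Solving J·Δ = −F gives Δ = (1.125, -0.792).
Then the next iterate is (u, v)₁ = (-1.875, 1.708).
Round to (-1.875, 1.708) and repeat: F = (-15.63464, 37.52344), J = [[12.810, -11.44725], [-36.025, 17.57812]].
Δ = (0.826, -0.441), so (u, v)₂ = (-1.049, 1.267).

(-1.049, 1.267)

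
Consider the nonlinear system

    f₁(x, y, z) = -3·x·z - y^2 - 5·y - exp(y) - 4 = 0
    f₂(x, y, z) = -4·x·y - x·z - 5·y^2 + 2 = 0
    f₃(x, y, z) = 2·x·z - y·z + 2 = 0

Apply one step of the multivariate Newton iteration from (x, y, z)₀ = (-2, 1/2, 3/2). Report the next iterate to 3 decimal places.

At (-2, 1/2, 3/2): F = (0.60128, 7.750, -4.750).
Jacobian J = [[-3·z, -2·y - exp(y) - 5, -3·x], [-4·y - z, -4·x - 10·y, -x], [2·z, -z, 2·x - y]].
At the point, J = [[-4.500, -7.64872, 6.000], [-3.500, 3.000, 2.000], [3.000, -1.500, -4.500]] (det J = 99.32503).
Solving J·Δ = −F gives Δ = (1.859, -0.690, 0.414).
Then the next iterate is (x, y, z)₁ = (-0.141, -0.190, 1.914).

(-0.141, -0.190, 1.914)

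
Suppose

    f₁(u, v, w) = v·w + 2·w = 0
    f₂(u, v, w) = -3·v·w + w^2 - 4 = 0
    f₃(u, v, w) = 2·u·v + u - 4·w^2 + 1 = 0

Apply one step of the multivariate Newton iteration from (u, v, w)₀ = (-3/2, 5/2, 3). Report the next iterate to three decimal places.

At (-3/2, 5/2, 3): F = (13.500, -17.500, -44.000).
Jacobian J = [[0, w, v + 2], [0, -3·w, -3·v + 2·w], [2·v + 1, 2·u, -8·w]].
At the point, J = [[0.000, 3.000, 4.500], [0.000, -9.000, -1.500], [6.000, -3.000, -24.000]] (det J = 216.000).
Solving J·Δ = −F gives Δ = (-1.146, -1.625, -1.917).
Then the next iterate is (u, v, w)₁ = (-2.646, 0.875, 1.083).

(-2.646, 0.875, 1.083)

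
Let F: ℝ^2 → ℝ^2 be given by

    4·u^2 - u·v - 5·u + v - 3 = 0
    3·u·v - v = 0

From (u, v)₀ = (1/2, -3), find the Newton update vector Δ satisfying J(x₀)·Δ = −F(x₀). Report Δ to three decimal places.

(0.409, 10.364)

At (1/2, -3): F = (-6.000, -1.500).
Jacobian J = [[8·u - v - 5, -u + 1], [3·v, 3·u - 1]].
At the point, J = [[2.000, 0.500], [-9.000, 0.500]] (det J = 5.500).
Solving J·Δ = −F gives Δ = (0.409, 10.364).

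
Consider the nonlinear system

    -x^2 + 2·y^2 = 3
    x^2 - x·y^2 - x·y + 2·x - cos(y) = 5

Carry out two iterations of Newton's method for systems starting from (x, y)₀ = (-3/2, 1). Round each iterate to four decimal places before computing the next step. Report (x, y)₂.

At (-3/2, 1): F = (-3.2500, -3.290302).
Jacobian J = [[-2·x, 4·y], [2·x - y^2 - y + 2, -2·x·y - x + sin(y)]].
At the point, J = [[3.0000, 4.0000], [-3.0000, 5.341471]] (det J = 28.024413).
Solving J·Δ = −F gives Δ = (0.1498, 0.7001).
Then the next iterate is (x, y)₁ = (-1.3502, 1.7001).
Round to (-1.3502, 1.7001) and repeat: F = (0.957640, 0.449596), J = [[2.7004, 6.8004], [-5.290840, 6.932802]].
Δ = (-0.0655, -0.1148), so (x, y)₂ = (-1.4157, 1.5853).

(-1.4157, 1.5853)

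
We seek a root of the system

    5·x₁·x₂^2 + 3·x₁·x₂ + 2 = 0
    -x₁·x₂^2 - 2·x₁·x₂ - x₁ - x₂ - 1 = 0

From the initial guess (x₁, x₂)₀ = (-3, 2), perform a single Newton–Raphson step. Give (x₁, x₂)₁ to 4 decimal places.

(-0.9665, 1.6648)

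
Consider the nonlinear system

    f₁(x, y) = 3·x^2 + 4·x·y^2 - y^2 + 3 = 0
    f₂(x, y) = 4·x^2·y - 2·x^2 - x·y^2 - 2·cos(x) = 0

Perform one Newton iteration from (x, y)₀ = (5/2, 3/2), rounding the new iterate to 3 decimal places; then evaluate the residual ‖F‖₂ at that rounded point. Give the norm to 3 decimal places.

206.447

At (5/2, 3/2): F = (42.000, 20.97729).
Jacobian J = [[6·x + 4·y^2, 8·x·y - 2·y], [8·x·y - 4·x - y^2 + 2·sin(x), 4·x^2 - 2·x·y]].
At the point, J = [[24.000, 27.000], [18.94694, 17.500]] (det J = -91.56750).
Solving J·Δ = −F gives Δ = (1.841, -3.192).
Then the next iterate is (x, y)₁ = (4.341, -1.692).
Re-evaluating at (4.341, -1.692): F = (106.38075, -176.92853), so ‖F‖₂ = 206.447.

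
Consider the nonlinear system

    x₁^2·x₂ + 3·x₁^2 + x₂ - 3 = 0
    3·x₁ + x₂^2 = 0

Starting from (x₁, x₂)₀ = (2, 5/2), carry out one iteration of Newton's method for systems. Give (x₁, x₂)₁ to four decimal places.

At (2, 5/2): F = (21.5000, 12.2500).
Jacobian J = [[2·x₁·x₂ + 6·x₁, x₁^2 + 1], [3, 2·x₂]].
At the point, J = [[22.0000, 5.0000], [3.0000, 5.0000]] (det J = 95.0000).
Solving J·Δ = −F gives Δ = (-0.4868, -2.1579).
Then the next iterate is (x₁, x₂)₁ = (1.5132, 0.3421).

(1.5132, 0.3421)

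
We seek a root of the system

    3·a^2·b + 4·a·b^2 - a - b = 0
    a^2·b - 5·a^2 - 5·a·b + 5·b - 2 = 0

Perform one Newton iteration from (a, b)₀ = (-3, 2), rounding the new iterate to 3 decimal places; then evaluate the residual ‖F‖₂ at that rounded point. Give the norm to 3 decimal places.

4.204

At (-3, 2): F = (7.000, 11.000).
Jacobian J = [[6·a·b + 4·b^2 - 1, 3·a^2 + 8·a·b - 1], [2·a·b - 10·a - 5·b, a^2 - 5·a + 5]].
At the point, J = [[-21.000, -22.000], [8.000, 29.000]] (det J = -433.000).
Solving J·Δ = −F gives Δ = (1.028, -0.663).
Then the next iterate is (a, b)₁ = (-1.972, 1.337).
Re-evaluating at (-1.972, 1.337): F = (2.13257, 3.62320), so ‖F‖₂ = 4.204.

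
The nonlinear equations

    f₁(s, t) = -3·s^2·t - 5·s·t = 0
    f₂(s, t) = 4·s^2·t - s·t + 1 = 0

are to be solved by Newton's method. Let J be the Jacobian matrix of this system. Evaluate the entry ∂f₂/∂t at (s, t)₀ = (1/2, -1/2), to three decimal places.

0.500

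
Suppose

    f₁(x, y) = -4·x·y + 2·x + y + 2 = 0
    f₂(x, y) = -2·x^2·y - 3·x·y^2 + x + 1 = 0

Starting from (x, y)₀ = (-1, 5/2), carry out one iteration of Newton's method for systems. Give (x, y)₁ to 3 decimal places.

(0.437, 2.299)

At (-1, 5/2): F = (12.500, 13.750).
Jacobian J = [[-4·y + 2, -4·x + 1], [-4·x·y - 3·y^2 + 1, -2·x^2 - 6·x·y]].
At the point, J = [[-8.000, 5.000], [-7.750, 13.000]] (det J = -65.250).
Solving J·Δ = −F gives Δ = (1.437, -0.201).
Then the next iterate is (x, y)₁ = (0.437, 2.299).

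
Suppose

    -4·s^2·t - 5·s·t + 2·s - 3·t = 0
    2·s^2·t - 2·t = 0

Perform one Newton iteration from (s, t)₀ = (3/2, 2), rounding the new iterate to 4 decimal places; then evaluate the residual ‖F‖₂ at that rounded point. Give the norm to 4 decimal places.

At (3/2, 2): F = (-36.0000, 5.0000).
Jacobian J = [[-8·s·t - 5·t + 2, -4·s^2 - 5·s - 3], [4·s·t, 2·s^2 - 2]].
At the point, J = [[-32.0000, -19.5000], [12.0000, 2.5000]] (det J = 154.0000).
Solving J·Δ = −F gives Δ = (-0.0487, -1.7662).
Then the next iterate is (s, t)₁ = (1.4513, 0.2338).
Re-evaluating at (1.4513, 0.2338): F = (-1.465155, 0.517293), so ‖F‖₂ = 1.5538.

1.5538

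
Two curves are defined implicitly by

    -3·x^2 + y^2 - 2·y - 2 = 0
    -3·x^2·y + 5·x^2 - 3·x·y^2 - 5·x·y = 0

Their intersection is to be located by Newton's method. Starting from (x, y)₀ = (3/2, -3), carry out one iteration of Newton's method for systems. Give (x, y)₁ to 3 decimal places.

(0.001, -0.533)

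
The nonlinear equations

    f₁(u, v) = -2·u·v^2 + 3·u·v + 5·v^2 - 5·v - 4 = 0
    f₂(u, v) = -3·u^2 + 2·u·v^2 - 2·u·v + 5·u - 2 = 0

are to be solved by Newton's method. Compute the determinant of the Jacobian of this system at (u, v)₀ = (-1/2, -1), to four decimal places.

207.0000

J = [[-2·v^2 + 3·v, -4·u·v + 3·u + 10·v - 5], [-6·u + 2·v^2 - 2·v + 5, 4·u·v - 2·u]].
At the point, J = [[-5.0000, -18.5000], [12.0000, 3.0000]].
det J = 207.0000.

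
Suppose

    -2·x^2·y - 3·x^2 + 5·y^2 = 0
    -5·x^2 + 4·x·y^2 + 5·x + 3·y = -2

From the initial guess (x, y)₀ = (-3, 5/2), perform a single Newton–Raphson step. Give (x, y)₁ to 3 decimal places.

At (-3, 5/2): F = (-40.750, -125.500).
Jacobian J = [[-4·x·y - 6·x, -2·x^2 + 10·y], [-10·x + 4·y^2 + 5, 8·x·y + 3]].
At the point, J = [[48.000, 7.000], [60.000, -57.000]] (det J = -3156.000).
Solving J·Δ = −F gives Δ = (1.014, -1.134).
Then the next iterate is (x, y)₁ = (-1.986, 1.366).

(-1.986, 1.366)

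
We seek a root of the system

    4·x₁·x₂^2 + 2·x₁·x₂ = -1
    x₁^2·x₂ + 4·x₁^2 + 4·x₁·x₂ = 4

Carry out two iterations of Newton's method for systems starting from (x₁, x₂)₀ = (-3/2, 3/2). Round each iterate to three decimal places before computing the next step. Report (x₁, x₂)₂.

(-1.172, 0.447)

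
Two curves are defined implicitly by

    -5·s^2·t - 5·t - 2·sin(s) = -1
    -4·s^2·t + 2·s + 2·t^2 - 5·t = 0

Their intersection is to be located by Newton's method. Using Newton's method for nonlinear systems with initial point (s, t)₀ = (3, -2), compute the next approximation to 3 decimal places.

(2.748, -0.298)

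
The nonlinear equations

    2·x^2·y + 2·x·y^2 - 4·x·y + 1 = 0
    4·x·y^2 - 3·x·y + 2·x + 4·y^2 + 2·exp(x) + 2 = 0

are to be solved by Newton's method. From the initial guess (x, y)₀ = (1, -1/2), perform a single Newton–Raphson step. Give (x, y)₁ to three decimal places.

At (1, -1/2): F = (2.500, 12.93656).
Jacobian J = [[4·x·y + 2·y^2 - 4·y, 2·x^2 + 4·x·y - 4·x], [4·y^2 - 3·y + 2·exp(x) + 2, 8·x·y - 3·x + 8·y]].
At the point, J = [[0.500, -4.000], [9.93656, -11.000]] (det J = 34.24625).
Solving J·Δ = −F gives Δ = (-0.708, 0.537).
Then the next iterate is (x, y)₁ = (0.292, 0.037).

(0.292, 0.037)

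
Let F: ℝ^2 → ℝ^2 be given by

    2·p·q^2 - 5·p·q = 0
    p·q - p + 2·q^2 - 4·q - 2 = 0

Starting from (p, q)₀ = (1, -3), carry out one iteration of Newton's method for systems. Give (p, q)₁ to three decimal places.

At (1, -3): F = (33.000, 24.000).
Jacobian J = [[2·q^2 - 5·q, 4·p·q - 5·p], [q - 1, p + 4·q - 4]].
At the point, J = [[33.000, -17.000], [-4.000, -15.000]] (det J = -563.000).
Solving J·Δ = −F gives Δ = (-0.155, 1.641).
Then the next iterate is (p, q)₁ = (0.845, -1.359).

(0.845, -1.359)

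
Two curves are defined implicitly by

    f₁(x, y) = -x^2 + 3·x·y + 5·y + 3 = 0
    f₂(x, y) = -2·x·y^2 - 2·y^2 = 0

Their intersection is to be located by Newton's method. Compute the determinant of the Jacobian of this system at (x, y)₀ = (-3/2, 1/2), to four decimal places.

J = [[-2·x + 3·y, 3·x + 5], [-2·y^2, -4·x·y - 4·y]].
At the point, J = [[4.5000, 0.5000], [-0.5000, 1.0000]].
det J = 4.7500.

4.7500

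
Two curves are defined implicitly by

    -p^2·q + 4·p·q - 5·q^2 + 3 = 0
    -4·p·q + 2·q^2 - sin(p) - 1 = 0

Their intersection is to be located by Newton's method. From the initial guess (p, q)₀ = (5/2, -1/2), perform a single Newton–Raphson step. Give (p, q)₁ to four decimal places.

(1.4302, -0.4246)

At (5/2, -1/2): F = (-0.1250, 3.901528).
Jacobian J = [[-2·p·q + 4·q, -p^2 + 4·p - 10·q], [-4·q - cos(p), -4·p + 4·q]].
At the point, J = [[0.5000, 8.7500], [2.801144, -12.0000]] (det J = -30.510007).
Solving J·Δ = −F gives Δ = (-1.0698, 0.0754).
Then the next iterate is (p, q)₁ = (1.4302, -0.4246).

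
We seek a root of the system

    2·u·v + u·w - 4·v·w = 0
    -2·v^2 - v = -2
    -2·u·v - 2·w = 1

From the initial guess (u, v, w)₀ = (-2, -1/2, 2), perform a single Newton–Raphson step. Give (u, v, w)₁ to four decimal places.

At (-2, -1/2, 2): F = (2.0000, 2.0000, -7.0000).
Jacobian J = [[2·v + w, 2·u - 4·w, u - 4·v], [0, -4·v - 1, 0], [-2·v, -2·u, -2]].
At the point, J = [[1.0000, -12.0000, 0.0000], [0.0000, 1.0000, 0.0000], [1.0000, 4.0000, -2.0000]] (det J = -2.0000).
Solving J·Δ = −F gives Δ = (-26.0000, -2.0000, -20.5000).
Then the next iterate is (u, v, w)₁ = (-28.0000, -2.5000, -18.5000).

(-28.0000, -2.5000, -18.5000)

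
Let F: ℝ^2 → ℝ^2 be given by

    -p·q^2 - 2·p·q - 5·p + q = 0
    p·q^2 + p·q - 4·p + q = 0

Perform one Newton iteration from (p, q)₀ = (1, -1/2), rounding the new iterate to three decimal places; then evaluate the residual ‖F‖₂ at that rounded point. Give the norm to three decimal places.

0.002

At (1, -1/2): F = (-4.750, -4.750).
Jacobian J = [[-q^2 - 2·q - 5, -2·p·q - 2·p + 1], [q^2 + q - 4, 2·p·q + p + 1]].
At the point, J = [[-4.250, 0.000], [-4.250, 1.000]] (det J = -4.250).
Solving J·Δ = −F gives Δ = (-1.118, 0.000).
Then the next iterate is (p, q)₁ = (-0.118, -0.500).
Re-evaluating at (-0.118, -0.500): F = (0.00150, 0.00150), so ‖F‖₂ = 0.002.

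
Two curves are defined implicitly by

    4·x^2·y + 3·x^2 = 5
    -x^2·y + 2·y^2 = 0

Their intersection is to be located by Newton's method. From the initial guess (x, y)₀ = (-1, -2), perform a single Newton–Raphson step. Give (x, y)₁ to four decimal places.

(-0.3243, -1.1892)

At (-1, -2): F = (-10.0000, 10.0000).
Jacobian J = [[8·x·y + 6·x, 4·x^2], [-2·x·y, -x^2 + 4·y]].
At the point, J = [[10.0000, 4.0000], [-4.0000, -9.0000]] (det J = -74.0000).
Solving J·Δ = −F gives Δ = (0.6757, 0.8108).
Then the next iterate is (x, y)₁ = (-0.3243, -1.1892).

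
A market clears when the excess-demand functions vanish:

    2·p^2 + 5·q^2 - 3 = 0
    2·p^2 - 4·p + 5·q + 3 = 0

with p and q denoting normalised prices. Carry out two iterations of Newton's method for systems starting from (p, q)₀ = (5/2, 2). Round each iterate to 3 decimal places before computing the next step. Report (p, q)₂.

(2.305, 0.927)

At (5/2, 2): F = (29.500, 15.500).
Jacobian J = [[4·p, 10·q], [4·p - 4, 5]].
At the point, J = [[10.000, 20.000], [6.000, 5.000]] (det J = -70.000).
Solving J·Δ = −F gives Δ = (-2.321, -0.314).
Then the next iterate is (p, q)₁ = (0.179, 1.686).
Round to (0.179, 1.686) and repeat: F = (11.27706, 10.77808), J = [[0.716, 16.860], [-3.284, 5.000]].
Δ = (2.126, -0.759), so (p, q)₂ = (2.305, 0.927).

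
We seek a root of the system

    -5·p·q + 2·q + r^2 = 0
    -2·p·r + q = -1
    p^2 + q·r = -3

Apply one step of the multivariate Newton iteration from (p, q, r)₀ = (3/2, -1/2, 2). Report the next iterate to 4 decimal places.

At (3/2, -1/2, 2): F = (6.7500, -5.5000, 4.2500).
Jacobian J = [[-5·q, -5·p + 2, 2·r], [-2·r, 1, -2·p], [2·p, r, q]].
At the point, J = [[2.5000, -5.5000, 4.0000], [-4.0000, 1.0000, -3.0000], [3.0000, 2.0000, -0.5000]] (det J = 30.2500).
Solving J·Δ = −F gives Δ = (-2.0289, 1.2397, 1.2851).
Then the next iterate is (p, q, r)₁ = (-0.5289, 0.7397, 3.2851).

(-0.5289, 0.7397, 3.2851)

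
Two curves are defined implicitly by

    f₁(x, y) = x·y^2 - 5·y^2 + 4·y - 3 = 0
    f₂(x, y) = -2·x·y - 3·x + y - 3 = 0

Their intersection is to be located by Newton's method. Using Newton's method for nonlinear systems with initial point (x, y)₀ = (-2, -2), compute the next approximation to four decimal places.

At (-2, -2): F = (-39.0000, -7.0000).
Jacobian J = [[y^2, 2·x·y - 10·y + 4], [-2·y - 3, -2·x + 1]].
At the point, J = [[4.0000, 32.0000], [1.0000, 5.0000]] (det J = -12.0000).
Solving J·Δ = −F gives Δ = (2.4167, 0.9167).
Then the next iterate is (x, y)₁ = (0.4167, -1.0833).

(0.4167, -1.0833)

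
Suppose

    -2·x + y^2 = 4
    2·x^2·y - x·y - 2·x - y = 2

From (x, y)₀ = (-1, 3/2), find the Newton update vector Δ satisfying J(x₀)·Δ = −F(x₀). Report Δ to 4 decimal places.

At (-1, 3/2): F = (0.2500, 3.0000).
Jacobian J = [[-2, 2·y], [4·x·y - y - 2, 2·x^2 - x - 1]].
At the point, J = [[-2.0000, 3.0000], [-9.5000, 2.0000]] (det J = 24.5000).
Solving J·Δ = −F gives Δ = (0.3469, 0.1480).

(0.3469, 0.1480)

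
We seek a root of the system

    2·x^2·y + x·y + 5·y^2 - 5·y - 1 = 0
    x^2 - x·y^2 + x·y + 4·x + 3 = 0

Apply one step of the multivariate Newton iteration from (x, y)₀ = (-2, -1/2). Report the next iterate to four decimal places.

(-1.8235, -0.4081)

At (-2, -1/2): F = (-0.2500, 0.5000).
Jacobian J = [[4·x·y + y, 2·x^2 + x + 10·y - 5], [2·x - y^2 + y + 4, -2·x·y + x]].
At the point, J = [[3.5000, -4.0000], [-0.7500, -4.0000]] (det J = -17.0000).
Solving J·Δ = −F gives Δ = (0.1765, 0.0919).
Then the next iterate is (x, y)₁ = (-1.8235, -0.4081).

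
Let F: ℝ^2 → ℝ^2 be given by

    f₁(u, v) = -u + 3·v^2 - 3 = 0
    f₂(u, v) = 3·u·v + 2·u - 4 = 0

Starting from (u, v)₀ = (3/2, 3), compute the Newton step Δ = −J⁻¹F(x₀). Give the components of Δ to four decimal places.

(-0.6111, -1.2840)

At (3/2, 3): F = (22.5000, 12.5000).
Jacobian J = [[-1, 6·v], [3·v + 2, 3·u]].
At the point, J = [[-1.0000, 18.0000], [11.0000, 4.5000]] (det J = -202.5000).
Solving J·Δ = −F gives Δ = (-0.6111, -1.2840).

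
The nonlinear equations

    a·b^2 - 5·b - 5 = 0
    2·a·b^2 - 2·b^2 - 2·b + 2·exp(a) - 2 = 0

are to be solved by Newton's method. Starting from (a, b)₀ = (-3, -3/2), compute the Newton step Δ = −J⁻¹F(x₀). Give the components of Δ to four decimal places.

(0.8327, 0.5941)

At (-3, -3/2): F = (-4.2500, -16.900426).
Jacobian J = [[b^2, 2·a·b - 5], [2·b^2 + 2·exp(a), 4·a·b - 4·b - 2]].
At the point, J = [[2.2500, 4.0000], [4.599574, 22.0000]] (det J = 31.101703).
Solving J·Δ = −F gives Δ = (0.8327, 0.5941).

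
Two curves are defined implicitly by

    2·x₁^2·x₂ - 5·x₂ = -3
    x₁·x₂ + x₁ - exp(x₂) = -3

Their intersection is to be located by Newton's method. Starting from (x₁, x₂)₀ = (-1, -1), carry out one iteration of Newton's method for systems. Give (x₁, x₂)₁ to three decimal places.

At (-1, -1): F = (6.000, 2.63212).
Jacobian J = [[4·x₁·x₂, 2·x₁^2 - 5], [x₂ + 1, x₁ - exp(x₂)]].
At the point, J = [[4.000, -3.000], [0.000, -1.36788]] (det J = -5.47152).
Solving J·Δ = −F gives Δ = (-0.057, 1.924).
Then the next iterate is (x₁, x₂)₁ = (-1.057, 0.924).

(-1.057, 0.924)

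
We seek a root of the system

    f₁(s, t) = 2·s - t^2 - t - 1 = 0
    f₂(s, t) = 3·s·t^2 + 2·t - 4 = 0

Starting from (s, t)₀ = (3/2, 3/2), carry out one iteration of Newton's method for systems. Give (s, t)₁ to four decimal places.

(1.3384, 0.9817)

At (3/2, 3/2): F = (-1.7500, 9.1250).
Jacobian J = [[2, -2·t - 1], [3·t^2, 6·s·t + 2]].
At the point, J = [[2.0000, -4.0000], [6.7500, 15.5000]] (det J = 58.0000).
Solving J·Δ = −F gives Δ = (-0.1616, -0.5183).
Then the next iterate is (s, t)₁ = (1.3384, 0.9817).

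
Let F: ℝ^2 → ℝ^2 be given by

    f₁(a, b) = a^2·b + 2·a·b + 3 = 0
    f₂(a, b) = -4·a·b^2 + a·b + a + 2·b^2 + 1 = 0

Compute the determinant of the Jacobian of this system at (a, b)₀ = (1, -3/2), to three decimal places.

J = [[2·a·b + 2·b, a^2 + 2·a], [-4·b^2 + b + 1, -8·a·b + a + 4·b]].
At the point, J = [[-6.000, 3.000], [-9.500, 7.000]].
det J = -13.500.

-13.500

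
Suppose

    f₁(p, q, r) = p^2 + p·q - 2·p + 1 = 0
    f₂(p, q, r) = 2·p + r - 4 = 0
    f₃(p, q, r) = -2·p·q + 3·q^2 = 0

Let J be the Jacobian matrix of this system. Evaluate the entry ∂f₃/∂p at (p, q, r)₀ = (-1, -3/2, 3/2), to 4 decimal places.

3.0000

∂f₃/∂p = -2·q.
At (-1, -3/2, 3/2) this is 3.0000.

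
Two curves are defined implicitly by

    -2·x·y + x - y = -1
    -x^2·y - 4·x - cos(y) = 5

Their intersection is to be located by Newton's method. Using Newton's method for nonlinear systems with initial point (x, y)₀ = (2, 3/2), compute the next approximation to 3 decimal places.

At (2, 3/2): F = (-4.500, -19.07074).
Jacobian J = [[-2·y + 1, -2·x - 1], [-2·x·y - 4, -x^2 + sin(y)]].
At the point, J = [[-2.000, -5.000], [-10.000, -3.00251]] (det J = -43.99499).
Solving J·Δ = −F gives Δ = (-1.860, -0.156).
Then the next iterate is (x, y)₁ = (0.140, 1.344).

(0.140, 1.344)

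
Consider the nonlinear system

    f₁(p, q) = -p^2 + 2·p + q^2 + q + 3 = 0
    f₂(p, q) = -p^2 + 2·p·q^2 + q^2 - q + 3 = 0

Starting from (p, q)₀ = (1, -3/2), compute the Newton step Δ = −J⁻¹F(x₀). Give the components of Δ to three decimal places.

At (1, -3/2): F = (4.750, 10.250).
Jacobian J = [[-2·p + 2, 2·q + 1], [-2·p + 2·q^2, 4·p·q + 2·q - 1]].
At the point, J = [[0.000, -2.000], [2.500, -10.000]] (det J = 5.000).
Solving J·Δ = −F gives Δ = (5.400, 2.375).

(5.400, 2.375)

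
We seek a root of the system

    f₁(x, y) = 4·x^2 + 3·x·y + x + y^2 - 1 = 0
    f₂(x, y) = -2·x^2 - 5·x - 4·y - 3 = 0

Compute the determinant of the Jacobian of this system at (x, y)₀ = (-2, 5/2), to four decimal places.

J = [[8·x + 3·y + 1, 3·x + 2·y], [-4·x - 5, -4]].
At the point, J = [[-7.5000, -1.0000], [3.0000, -4.0000]].
det J = 33.0000.

33.0000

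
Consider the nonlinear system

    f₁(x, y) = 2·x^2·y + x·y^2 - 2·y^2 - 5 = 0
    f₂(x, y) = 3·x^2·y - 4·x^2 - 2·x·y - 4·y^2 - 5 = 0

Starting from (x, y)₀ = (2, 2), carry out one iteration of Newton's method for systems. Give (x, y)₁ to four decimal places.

(2.4167, -0.4167)

At (2, 2): F = (11.0000, -21.0000).
Jacobian J = [[4·x·y + y^2, 2·x^2 + 2·x·y - 4·y], [6·x·y - 8·x - 2·y, 3·x^2 - 2·x - 8·y]].
At the point, J = [[20.0000, 8.0000], [4.0000, -8.0000]] (det J = -192.0000).
Solving J·Δ = −F gives Δ = (0.4167, -2.4167).
Then the next iterate is (x, y)₁ = (2.4167, -0.4167).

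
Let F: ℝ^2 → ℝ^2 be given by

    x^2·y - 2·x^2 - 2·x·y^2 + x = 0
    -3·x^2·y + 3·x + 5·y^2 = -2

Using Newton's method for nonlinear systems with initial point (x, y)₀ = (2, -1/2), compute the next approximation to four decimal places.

At (2, -1/2): F = (-9.0000, 15.2500).
Jacobian J = [[2·x·y - 4·x - 2·y^2 + 1, x^2 - 4·x·y], [-6·x·y + 3, -3·x^2 + 10·y]].
At the point, J = [[-9.5000, 8.0000], [9.0000, -17.0000]] (det J = 89.5000).
Solving J·Δ = −F gives Δ = (-0.3464, 0.7137).
Then the next iterate is (x, y)₁ = (1.6536, 0.2137).

(1.6536, 0.2137)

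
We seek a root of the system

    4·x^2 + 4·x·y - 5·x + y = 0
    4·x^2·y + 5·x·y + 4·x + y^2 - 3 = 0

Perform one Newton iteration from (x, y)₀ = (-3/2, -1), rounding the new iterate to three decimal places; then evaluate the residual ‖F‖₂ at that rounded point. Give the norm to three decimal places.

6.909

At (-3/2, -1): F = (21.500, -9.500).
Jacobian J = [[8·x + 4·y - 5, 4·x + 1], [8·x·y + 5·y + 4, 4·x^2 + 5·x + 2·y]].
At the point, J = [[-21.000, -5.000], [11.000, -0.500]] (det J = 65.500).
Solving J·Δ = −F gives Δ = (0.889, 0.565).
Then the next iterate is (x, y)₁ = (-0.611, -0.435).
Re-evaluating at (-0.611, -0.435): F = (5.17642, -4.57543), so ‖F‖₂ = 6.909.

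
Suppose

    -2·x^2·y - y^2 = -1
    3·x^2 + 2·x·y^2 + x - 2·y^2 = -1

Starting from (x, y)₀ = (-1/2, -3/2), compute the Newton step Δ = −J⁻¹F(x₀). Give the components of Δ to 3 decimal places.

(0.278, 0.534)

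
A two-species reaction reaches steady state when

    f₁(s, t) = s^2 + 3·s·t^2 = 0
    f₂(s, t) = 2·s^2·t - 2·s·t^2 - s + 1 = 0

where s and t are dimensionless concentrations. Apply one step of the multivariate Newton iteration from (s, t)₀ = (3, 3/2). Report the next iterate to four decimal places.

At (3, 3/2): F = (29.2500, 11.5000).
Jacobian J = [[2·s + 3·t^2, 6·s·t], [4·s·t - 2·t^2 - 1, 2·s^2 - 4·s·t]].
At the point, J = [[12.7500, 27.0000], [12.5000, 0.0000]] (det J = -337.5000).
Solving J·Δ = −F gives Δ = (-0.9200, -0.6489).
Then the next iterate is (s, t)₁ = (2.0800, 0.8511).

(2.0800, 0.8511)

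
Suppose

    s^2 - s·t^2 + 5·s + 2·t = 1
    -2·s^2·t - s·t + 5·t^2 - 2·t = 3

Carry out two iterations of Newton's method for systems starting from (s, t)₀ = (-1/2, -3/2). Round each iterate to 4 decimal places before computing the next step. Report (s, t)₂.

At (-1/2, -3/2): F = (-5.1250, 11.2500).
Jacobian J = [[2·s - t^2 + 5, -2·s·t + 2], [-4·s·t - t, -2·s^2 - s + 10·t - 2]].
At the point, J = [[1.7500, 0.5000], [-1.5000, -17.0000]] (det J = -29.0000).
Solving J·Δ = −F gives Δ = (2.8103, 0.4138).
Then the next iterate is (s, t)₁ = (2.3103, -1.0862).
Round to (2.3103, -1.0862) and repeat: F = (10.990824, 19.176155), J = [[8.440770, 7.018896], [11.123991, -25.847272]].
Δ = (-1.4133, 0.1337), so (s, t)₂ = (0.8970, -0.9525).

(0.8970, -0.9525)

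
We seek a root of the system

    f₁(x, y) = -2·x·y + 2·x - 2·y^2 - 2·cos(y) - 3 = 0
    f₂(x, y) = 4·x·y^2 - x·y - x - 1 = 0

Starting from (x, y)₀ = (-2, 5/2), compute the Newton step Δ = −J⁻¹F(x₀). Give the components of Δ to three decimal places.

(-0.409, -1.389)

At (-2, 5/2): F = (-7.89771, -44.000).
Jacobian J = [[-2·y + 2, -2·x - 4·y + 2·sin(y)], [4·y^2 - y - 1, 8·x·y - x]].
At the point, J = [[-3.000, -4.80306], [21.500, -38.000]] (det J = 217.26570).
Solving J·Δ = −F gives Δ = (-0.409, -1.389).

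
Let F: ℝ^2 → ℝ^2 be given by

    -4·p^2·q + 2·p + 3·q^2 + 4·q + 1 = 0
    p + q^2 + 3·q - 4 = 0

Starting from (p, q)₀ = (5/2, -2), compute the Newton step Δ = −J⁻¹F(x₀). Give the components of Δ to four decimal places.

(-19.5000, -23.0000)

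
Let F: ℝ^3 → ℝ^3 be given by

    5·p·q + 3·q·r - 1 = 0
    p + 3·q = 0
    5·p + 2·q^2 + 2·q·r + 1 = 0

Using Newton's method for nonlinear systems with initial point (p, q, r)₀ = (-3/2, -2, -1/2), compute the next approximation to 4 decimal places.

(-0.2895, 0.0965, -2.8289)

At (-3/2, -2, -1/2): F = (17.0000, -7.5000, 3.5000).
Jacobian J = [[5·q, 5·p + 3·r, 3·q], [1, 3, 0], [5, 4·q + 2·r, 2·q]].
At the point, J = [[-10.0000, -9.0000, -6.0000], [1.0000, 3.0000, 0.0000], [5.0000, -9.0000, -4.0000]] (det J = 228.0000).
Solving J·Δ = −F gives Δ = (1.2105, 2.0965, -2.3289).
Then the next iterate is (p, q, r)₁ = (-0.2895, 0.0965, -2.8289).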